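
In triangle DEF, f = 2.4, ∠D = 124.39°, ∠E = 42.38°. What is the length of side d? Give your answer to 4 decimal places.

The third angle is ∠F = 180° − ∠D − ∠E = 13.23°.
Law of sines: d = f·sin D/sin F ≈ 8.6538.

8.6538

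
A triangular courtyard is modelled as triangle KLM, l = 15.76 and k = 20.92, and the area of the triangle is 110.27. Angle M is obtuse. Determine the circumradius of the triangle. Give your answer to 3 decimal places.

25.635

From area = ½·k·l·sin M, we get sin M = 2·area/(k·l) ≈ 0.66891.
Taking the obtuse solution, ∠M ≈ 138.02°.
Law of cosines then gives m ≈ 34.296.
Circumradius = m/(2 sin M) ≈ 25.635.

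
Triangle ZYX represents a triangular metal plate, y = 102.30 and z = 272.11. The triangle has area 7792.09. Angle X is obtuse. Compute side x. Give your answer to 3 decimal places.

From area = ½·z·y·sin X, we get sin X = 2·area/(z·y) ≈ 0.55984.
Taking the obtuse solution, ∠X ≈ 2.547 rad.
Law of cosines then gives x ≈ 361.44.

361.442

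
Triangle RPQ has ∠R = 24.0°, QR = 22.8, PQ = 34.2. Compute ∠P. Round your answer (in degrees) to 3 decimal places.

15.733

Law of sines: sin P = QR·sin R/PQ ≈ 0.27116.
Since PQ ≥ QR, only the acute value applies: ∠P ≈ 15.73°.
Then ∠Q = 180° − ∠R − ∠P ≈ 140.27°.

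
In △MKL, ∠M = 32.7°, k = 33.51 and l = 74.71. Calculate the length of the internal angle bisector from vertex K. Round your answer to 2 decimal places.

By the law of cosines, m² = k² + l² − 2·k·l·cos M = 2491, so m ≈ 49.91.
Law of cosines again: cos K = (l² + m² − k²)/(2·l·m) ≈ 0.93190, so ∠K ≈ 21.27°.
The bisector from K has length 2·l·m·cos(∠K/2)/(l+m) ≈ 58.815.

58.81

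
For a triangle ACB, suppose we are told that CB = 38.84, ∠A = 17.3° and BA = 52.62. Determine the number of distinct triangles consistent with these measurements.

BA·sin A = 52.62·sin(17.3°) ≈ 15.65.
Since BA sin A < CB < BA (15.65 < 38.84 < 52.62), two triangles exist.

2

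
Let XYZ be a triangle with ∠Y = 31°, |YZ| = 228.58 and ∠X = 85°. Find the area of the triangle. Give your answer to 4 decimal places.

The third angle is ∠Z = 180° − ∠X − ∠Y = 64.00°.
Law of sines: |ZX| = |YZ|·sin Y/sin X ≈ 118.18.
Law of sines: |XY| = |YZ|·sin Z/sin X ≈ 206.23.
Area = ½·|YZ|·|ZX|·sin Z ≈ 12140.

area ≈ 12139.5268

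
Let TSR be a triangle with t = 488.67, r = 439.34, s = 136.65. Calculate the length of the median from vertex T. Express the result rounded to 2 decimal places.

214.82

Median from T: ½√(2·s² + 2·r² − t²) ≈ 214.82.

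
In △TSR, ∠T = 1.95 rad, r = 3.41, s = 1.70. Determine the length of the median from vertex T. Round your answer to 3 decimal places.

m_T ≈ 1.599

By the law of cosines, t² = s² + r² − 2·s·r·cos T = 18.81, so t ≈ 4.337.
Median from T: ½√(2·s² + 2·r² − t²) ≈ 1.5989.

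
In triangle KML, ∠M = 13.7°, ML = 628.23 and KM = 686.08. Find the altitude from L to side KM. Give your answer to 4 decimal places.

By the law of cosines, LK² = KM² + ML² − 2·KM·ML·cos M = 27872, so LK ≈ 166.95.
Area = ½·KM·ML·sin M ≈ 51041.
The altitude from L has length 2·area/KM ≈ 148.79.

h_L ≈ 148.7888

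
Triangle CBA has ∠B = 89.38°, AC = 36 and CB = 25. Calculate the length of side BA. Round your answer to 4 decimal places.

Law of sines: sin A = CB·sin B/AC ≈ 0.69440.
Since AC ≥ CB, only the acute value applies: ∠A ≈ 43.98°.
Then ∠C = 180° − ∠B − ∠A ≈ 46.64°.
Law of sines gives BA = AC·sin C/sin B ≈ 26.176.

26.1756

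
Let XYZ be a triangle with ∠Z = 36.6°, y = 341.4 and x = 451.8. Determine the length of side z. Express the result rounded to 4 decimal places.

By the law of cosines, z² = x² + y² − 2·x·y·cos Z = 73017, so z ≈ 270.22.

270.2162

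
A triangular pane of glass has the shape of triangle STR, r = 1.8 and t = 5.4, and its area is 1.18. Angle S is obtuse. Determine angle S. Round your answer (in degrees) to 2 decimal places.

From area = ½·t·r·sin S, we get sin S = 2·area/(t·r) ≈ 0.24280.
Taking the obtuse solution, ∠S ≈ 165.95°.

∠S ≈ 165.95°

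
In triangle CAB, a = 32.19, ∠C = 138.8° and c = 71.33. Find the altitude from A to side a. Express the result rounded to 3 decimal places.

28.907

Law of sines: sin A = a·sin C/c ≈ 0.29726.
Since c ≥ a, only the acute value applies: ∠A ≈ 17.29°.
Then ∠B = 180° − ∠C − ∠A ≈ 23.91°.
Law of sines gives b = c·sin B/sin C ≈ 43.886.
Area = ½·c·a·sin B ≈ 465.26.
The altitude from A has length 2·area/a ≈ 28.907.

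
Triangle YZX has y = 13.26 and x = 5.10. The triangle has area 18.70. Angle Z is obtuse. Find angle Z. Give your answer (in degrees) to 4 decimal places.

146.4241

From area = ½·x·y·sin Z, we get sin Z = 2·area/(x·y) ≈ 0.55304.
Taking the obtuse solution, ∠Z ≈ 146.42°.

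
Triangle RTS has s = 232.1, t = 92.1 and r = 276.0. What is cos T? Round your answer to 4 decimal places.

By the law of cosines, cos T = (s² + r² − t²) / (2·s·r) ≈ 0.94884, so ∠T ≈ 18.41°.

0.9488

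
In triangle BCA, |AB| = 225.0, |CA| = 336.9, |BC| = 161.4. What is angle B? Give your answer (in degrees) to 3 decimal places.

By the law of cosines, cos B = (|AB|² + |BC|² − |CA|²) / (2·|AB|·|BC|) ≈ -0.50704, so ∠B ≈ 120.47°.

∠B ≈ 120.467°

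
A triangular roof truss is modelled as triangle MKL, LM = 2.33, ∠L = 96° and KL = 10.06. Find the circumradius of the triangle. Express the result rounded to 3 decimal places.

By the law of cosines, MK² = KL² + LM² − 2·KL·LM·cos L = 111.53, so MK ≈ 10.561.
Area = ½·KL·LM·sin L ≈ 11.656.
Circumradius = MK/(2 sin L) ≈ 5.3095.

5.310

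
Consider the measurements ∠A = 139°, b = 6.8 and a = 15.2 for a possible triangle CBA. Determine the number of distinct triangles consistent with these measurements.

1

b·sin A = 6.8·sin(139°) ≈ 4.461.
Since ∠A is not acute, a triangle exists only if a > b; here a > b, so there is exactly one triangle.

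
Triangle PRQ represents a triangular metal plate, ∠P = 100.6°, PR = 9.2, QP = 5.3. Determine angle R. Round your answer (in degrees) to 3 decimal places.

27.112

By the law of cosines, RQ² = QP² + PR² − 2·QP·PR·cos P = 130.67, so RQ ≈ 11.431.
Law of cosines again: cos R = (PR² + RQ² − QP²)/(2·PR·RQ) ≈ 0.89011, so ∠R ≈ 27.11°.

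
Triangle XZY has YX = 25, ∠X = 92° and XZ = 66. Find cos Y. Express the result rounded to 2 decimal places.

By the law of cosines, ZY² = YX² + XZ² − 2·YX·XZ·cos X = 5096.2, so ZY ≈ 71.387.
Law of cosines again: cos Y = (ZY² + YX² − XZ²)/(2·ZY·YX) ≈ 0.38247, so ∠Y ≈ 67.51°.

0.38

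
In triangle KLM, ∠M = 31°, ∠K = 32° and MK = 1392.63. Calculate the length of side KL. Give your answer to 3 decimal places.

804.997

The third angle is ∠L = 180° − ∠M − ∠K = 117.00°.
Law of sines: KL = MK·sin M/sin L ≈ 805.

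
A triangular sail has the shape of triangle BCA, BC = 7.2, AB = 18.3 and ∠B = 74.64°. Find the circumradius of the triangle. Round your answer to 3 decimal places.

R ≈ 9.231

By the law of cosines, CA² = AB² + BC² − 2·AB·BC·cos B = 316.93, so CA ≈ 17.802.
Area = ½·AB·BC·sin B ≈ 63.527.
Circumradius = CA/(2 sin B) ≈ 9.231.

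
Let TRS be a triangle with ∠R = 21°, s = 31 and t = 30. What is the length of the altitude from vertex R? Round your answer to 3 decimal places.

By the law of cosines, r² = s² + t² − 2·s·t·cos R = 124.54, so r ≈ 11.16.
Area = ½·s·t·sin R ≈ 166.64.
The altitude from R has length 2·area/r ≈ 29.865.

29.865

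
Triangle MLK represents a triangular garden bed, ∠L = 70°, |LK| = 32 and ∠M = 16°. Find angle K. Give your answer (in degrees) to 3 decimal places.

∠K ≈ 94.000°

The third angle is ∠K = 180° − ∠M − ∠L = 94.00°.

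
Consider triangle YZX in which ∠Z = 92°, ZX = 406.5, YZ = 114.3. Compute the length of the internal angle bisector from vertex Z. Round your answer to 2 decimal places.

By the law of cosines, XY² = YZ² + ZX² − 2·YZ·ZX·cos Z = 1.8155e+05, so XY ≈ 426.09.
The bisector from Z has length 2·YZ·ZX·cos(∠Z/2)/(YZ+ZX) ≈ 123.95.

123.95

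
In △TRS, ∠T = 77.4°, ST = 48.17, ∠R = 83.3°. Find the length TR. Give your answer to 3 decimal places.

The third angle is ∠S = 180° − ∠T − ∠R = 19.30°.
Law of sines: TR = ST·sin S/sin R ≈ 16.03.

16.030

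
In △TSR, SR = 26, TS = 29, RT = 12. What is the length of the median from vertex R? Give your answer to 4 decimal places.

m_R ≈ 14.1333

Median from R: ½√(2·SR² + 2·RT² − TS²) ≈ 14.133.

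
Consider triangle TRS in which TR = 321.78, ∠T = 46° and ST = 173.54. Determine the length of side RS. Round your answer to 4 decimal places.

236.8052

By the law of cosines, RS² = ST² + TR² − 2·ST·TR·cos T = 56077, so RS ≈ 236.81.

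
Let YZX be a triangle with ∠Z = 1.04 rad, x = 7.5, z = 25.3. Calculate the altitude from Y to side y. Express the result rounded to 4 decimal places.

Law of sines: sin X = x·sin Z/z ≈ 0.25565.
Since z ≥ x, only the acute value applies: ∠X ≈ 0.259 rad.
Then ∠Y = π − ∠Z − ∠X ≈ 1.843 rad.
Law of sines gives y = z·sin Y/sin Z ≈ 28.256.
Area = ½·z·x·sin Y ≈ 91.38.
The altitude from Y has length 2·area/y ≈ 6.468.

6.4680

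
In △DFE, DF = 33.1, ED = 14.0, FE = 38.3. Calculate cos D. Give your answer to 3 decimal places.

By the law of cosines, cos D = (ED² + DF² − FE²) / (2·ED·DF) ≈ -0.18912, so ∠D ≈ 100.90°.

cos D ≈ -0.189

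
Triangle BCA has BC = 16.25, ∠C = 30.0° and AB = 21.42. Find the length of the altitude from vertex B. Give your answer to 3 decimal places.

8.125

Law of sines: sin A = BC·sin C/AB ≈ 0.37932.
Since AB ≥ BC, only the acute value applies: ∠A ≈ 22.29°.
Then ∠B = 180° − ∠C − ∠A ≈ 127.71°.
Law of sines gives CA = AB·sin B/sin C ≈ 33.892.
Area = ½·AB·BC·sin B ≈ 137.69.
The altitude from B has length 2·area/CA ≈ 8.125.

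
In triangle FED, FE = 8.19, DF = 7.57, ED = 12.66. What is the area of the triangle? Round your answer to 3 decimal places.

Semiperimeter s = (12.66 + 7.57 + 8.19)/2 = 14.21.
Heron's formula: area = √(14.21·1.55·6.64·6.02) ≈ 29.672.

area ≈ 29.672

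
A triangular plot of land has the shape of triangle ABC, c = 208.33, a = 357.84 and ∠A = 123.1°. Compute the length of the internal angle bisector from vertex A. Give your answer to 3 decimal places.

Law of sines: sin C = c·sin A/a ≈ 0.48771.
Since a ≥ c, only the acute value applies: ∠C ≈ 29.19°.
Then ∠B = 180° − ∠A − ∠C ≈ 27.71°.
Law of sines gives b = a·sin B/sin A ≈ 198.63.
The bisector from A has length 2·b·c·cos(∠A/2)/(b+c) ≈ 96.88.

96.880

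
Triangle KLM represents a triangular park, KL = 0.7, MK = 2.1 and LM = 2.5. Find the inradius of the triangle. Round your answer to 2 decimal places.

Semiperimeter s = (2.5 + 2.1 + 0.7)/2 = 2.65.
Heron's formula: area = √(2.65·0.15·0.55·1.95) ≈ 0.65293.
Inradius = area/s = 0.65293/2.65 ≈ 0.24639.

r ≈ 0.25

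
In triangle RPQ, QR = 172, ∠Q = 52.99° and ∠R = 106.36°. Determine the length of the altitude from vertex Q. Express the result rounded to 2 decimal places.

h_Q ≈ 165.04

The third angle is ∠P = 180° − ∠Q − ∠R = 20.65°.
Law of sines: PQ = QR·sin R/sin P ≈ 467.98.
Law of sines: RP = QR·sin Q/sin P ≈ 389.46.
Area = ½·QR·PQ·sin Q ≈ 32138.
The altitude from Q has length 2·area/RP ≈ 165.04.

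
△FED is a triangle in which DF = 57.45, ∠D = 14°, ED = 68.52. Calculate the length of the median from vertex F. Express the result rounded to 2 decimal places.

By the law of cosines, FE² = ED² + DF² − 2·ED·DF·cos D = 356.41, so FE ≈ 18.879.
Median from F: ½√(2·DF² + 2·FE² − ED²) ≈ 25.587.

m_F ≈ 25.59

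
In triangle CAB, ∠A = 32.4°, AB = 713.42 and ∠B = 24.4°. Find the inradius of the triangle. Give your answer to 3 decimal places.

r ≈ 88.435

The third angle is ∠C = 180° − ∠A − ∠B = 123.20°.
Law of sines: BC = AB·sin A/sin C ≈ 456.84.
Law of sines: CA = AB·sin B/sin C ≈ 352.21.
Area = ½·AB·BC·sin B ≈ 67320.
Semiperimeter s = (713.42+456.84+352.21)/2 = 761.24.
Inradius = area/s = 67320/761.24 ≈ 88.435.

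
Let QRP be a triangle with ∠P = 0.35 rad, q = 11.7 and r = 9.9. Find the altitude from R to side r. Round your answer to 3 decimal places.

By the law of cosines, p² = q² + r² − 2·q·r·cos P = 17.285, so p ≈ 4.1575.
Area = ½·q·r·sin P ≈ 19.859.
The altitude from R has length 2·area/r ≈ 4.0119.

4.012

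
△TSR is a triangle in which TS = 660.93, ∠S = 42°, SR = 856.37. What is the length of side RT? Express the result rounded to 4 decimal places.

By the law of cosines, RT² = TS² + SR² − 2·TS·SR·cos S = 3.2896e+05, so RT ≈ 573.55.

573.5479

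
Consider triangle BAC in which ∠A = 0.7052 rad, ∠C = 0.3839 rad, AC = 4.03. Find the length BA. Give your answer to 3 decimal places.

1.703

The third angle is ∠B = π − ∠A − ∠C = 2.0525 rad.
Law of sines: BA = AC·sin C/sin B ≈ 1.7032.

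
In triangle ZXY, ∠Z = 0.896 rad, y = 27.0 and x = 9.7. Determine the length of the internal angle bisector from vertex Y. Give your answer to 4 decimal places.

By the law of cosines, z² = x² + y² − 2·x·y·cos Z = 495.85, so z ≈ 22.268.
Law of cosines again: cos Y = (z² + x² − y²)/(2·z·x) ≈ -0.32190, so ∠Y ≈ 1.899 rad.
The bisector from Y has length 2·z·x·cos(∠Y/2)/(z+x) ≈ 7.8686.

t_Y ≈ 7.8686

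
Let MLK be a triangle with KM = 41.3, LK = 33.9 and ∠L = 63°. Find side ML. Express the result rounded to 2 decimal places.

Law of sines: sin M = LK·sin L/KM ≈ 0.73136.
Since KM ≥ LK, only the acute value applies: ∠M ≈ 47.00°.
Then ∠K = 180° − ∠L − ∠M ≈ 70.00°.
Law of sines gives ML = KM·sin K/sin L ≈ 43.557.

43.56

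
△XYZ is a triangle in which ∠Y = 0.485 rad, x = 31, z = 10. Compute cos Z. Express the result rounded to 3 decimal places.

cos Z ≈ 0.979

By the law of cosines, y² = z² + x² − 2·z·x·cos Y = 512.5, so y ≈ 22.638.
Law of cosines again: cos Z = (x² + y² − z²)/(2·x·y) ≈ 0.97857, so ∠Z ≈ 0.207 rad.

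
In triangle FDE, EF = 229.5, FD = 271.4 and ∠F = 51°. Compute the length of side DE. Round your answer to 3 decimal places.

218.934

By the law of cosines, DE² = EF² + FD² − 2·EF·FD·cos F = 47932, so DE ≈ 218.93.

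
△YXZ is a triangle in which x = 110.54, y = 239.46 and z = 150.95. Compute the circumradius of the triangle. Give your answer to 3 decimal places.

161.147

By the law of cosines, cos Y = (x² + z² − y²) / (2·x·z) ≈ -0.66931, so ∠Y ≈ 132.01°.
Circumradius = y/(2 sin Y) ≈ 161.15.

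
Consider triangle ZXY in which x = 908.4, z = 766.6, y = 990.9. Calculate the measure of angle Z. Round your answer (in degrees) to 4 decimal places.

47.3637

By the law of cosines, cos Z = (x² + y² − z²) / (2·x·y) ≈ 0.67734, so ∠Z ≈ 47.36°.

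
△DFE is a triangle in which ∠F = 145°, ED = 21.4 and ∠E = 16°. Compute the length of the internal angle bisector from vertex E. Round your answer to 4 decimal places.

The third angle is ∠D = 180° − ∠F − ∠E = 19.00°.
Law of sines: FE = ED·sin D/sin F ≈ 12.147.
Law of sines: DF = ED·sin E/sin F ≈ 10.284.
The bisector from E has length 2·FE·ED·cos(∠E/2)/(FE+ED) ≈ 15.346.

15.3465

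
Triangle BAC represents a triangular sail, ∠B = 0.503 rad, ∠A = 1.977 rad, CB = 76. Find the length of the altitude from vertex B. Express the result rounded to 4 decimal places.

46.6924

The third angle is ∠C = π − ∠B − ∠A = 0.662 rad.
Law of sines: AC = CB·sin B/sin A ≈ 39.882.
Law of sines: BA = CB·sin C/sin A ≈ 50.828.
Area = ½·CB·AC·sin C ≈ 931.08.
The altitude from B has length 2·area/AC ≈ 46.692.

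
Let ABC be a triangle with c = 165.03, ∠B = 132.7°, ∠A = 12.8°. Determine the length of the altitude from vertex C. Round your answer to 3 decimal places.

47.440

The third angle is ∠C = 180° − ∠A − ∠B = 34.50°.
Law of sines: a = c·sin A/sin C ≈ 64.551.
Law of sines: b = c·sin B/sin C ≈ 214.13.
Area = ½·c·a·sin B ≈ 3914.5.
The altitude from C has length 2·area/c ≈ 47.44.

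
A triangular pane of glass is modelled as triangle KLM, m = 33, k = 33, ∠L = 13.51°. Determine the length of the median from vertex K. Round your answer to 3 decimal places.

m_K ≈ 17.389

By the law of cosines, l² = m² + k² − 2·m·k·cos L = 60.267, so l ≈ 7.7632.
Median from K: ½√(2·l² + 2·m² − k²) ≈ 17.389.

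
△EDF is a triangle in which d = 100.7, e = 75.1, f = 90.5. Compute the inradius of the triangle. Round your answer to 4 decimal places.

Semiperimeter s = (75.1 + 100.7 + 90.5)/2 = 133.15.
Heron's formula: area = √(133.15·58.05·32.45·42.65) ≈ 3270.7.
Inradius = area/s = 3270.7/133.15 ≈ 24.564.

24.5639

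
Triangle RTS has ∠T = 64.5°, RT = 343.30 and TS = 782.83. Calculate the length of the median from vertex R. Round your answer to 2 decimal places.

m_R ≈ 394.16

By the law of cosines, SR² = RT² + TS² − 2·RT·TS·cos T = 4.9928e+05, so SR ≈ 706.6.
Median from R: ½√(2·SR² + 2·RT² − TS²) ≈ 394.16.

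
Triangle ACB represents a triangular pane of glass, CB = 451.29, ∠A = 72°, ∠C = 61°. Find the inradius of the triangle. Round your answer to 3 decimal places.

The third angle is ∠B = 180° − ∠A − ∠C = 47.00°.
Law of sines: BA = CB·sin C/sin A ≈ 415.02.
Law of sines: AC = CB·sin B/sin A ≈ 347.04.
Area = ½·CB·BA·sin B ≈ 68489.
Semiperimeter s = (451.29+415.02+347.04)/2 = 606.67.
Inradius = area/s = 68489/606.67 ≈ 112.89.

112.893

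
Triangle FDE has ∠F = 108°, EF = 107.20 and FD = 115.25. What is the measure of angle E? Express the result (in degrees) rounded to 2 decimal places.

By the law of cosines, DE² = EF² + FD² − 2·EF·FD·cos F = 32410, so DE ≈ 180.03.
Law of cosines again: cos E = (DE² + EF² − FD²)/(2·DE·EF) ≈ 0.79329, so ∠E ≈ 37.51°.

37.51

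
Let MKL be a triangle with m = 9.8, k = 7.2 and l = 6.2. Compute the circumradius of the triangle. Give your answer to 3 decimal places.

R ≈ 4.910

By the law of cosines, cos M = (k² + l² − m²) / (2·k·l) ≈ -0.06452, so ∠M ≈ 93.70°.
Circumradius = m/(2 sin M) ≈ 4.9102.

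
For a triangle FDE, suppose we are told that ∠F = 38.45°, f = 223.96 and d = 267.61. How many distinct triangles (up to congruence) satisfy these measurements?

2

d·sin F = 267.61·sin(38.45°) ≈ 166.4.
Since d sin F < f < d (166.4 < 223.96 < 267.61), two triangles exist.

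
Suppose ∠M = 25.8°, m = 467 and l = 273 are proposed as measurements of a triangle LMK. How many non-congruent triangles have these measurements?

l·sin M = 273·sin(25.8°) ≈ 118.8.
Since m ≥ l, exactly one triangle exists.

1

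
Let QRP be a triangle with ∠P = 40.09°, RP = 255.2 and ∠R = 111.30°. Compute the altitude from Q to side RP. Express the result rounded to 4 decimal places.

h_Q ≈ 319.7694

The third angle is ∠Q = 180° − ∠R − ∠P = 28.61°.
Law of sines: PQ = RP·sin R/sin Q ≈ 496.54.
Law of sines: QR = RP·sin P/sin Q ≈ 343.21.
Area = ½·RP·PQ·sin P ≈ 40803.
The altitude from Q has length 2·area/RP ≈ 319.77.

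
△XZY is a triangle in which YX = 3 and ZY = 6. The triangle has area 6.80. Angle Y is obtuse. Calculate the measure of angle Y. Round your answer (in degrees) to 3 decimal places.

130.926

From area = ½·ZY·YX·sin Y, we get sin Y = 2·area/(ZY·YX) ≈ 0.75556.
Taking the obtuse solution, ∠Y ≈ 130.93°.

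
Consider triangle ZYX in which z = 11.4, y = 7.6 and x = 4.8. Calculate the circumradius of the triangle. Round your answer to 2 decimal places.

7.71

By the law of cosines, cos Z = (y² + x² − z²) / (2·y·x) ≈ -0.67379, so ∠Z ≈ 132.36°.
Circumradius = z/(2 sin Z) ≈ 7.714.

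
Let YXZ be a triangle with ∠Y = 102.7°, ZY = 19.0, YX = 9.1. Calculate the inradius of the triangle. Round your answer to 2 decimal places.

By the law of cosines, XZ² = ZY² + YX² − 2·ZY·YX·cos Y = 519.83, so XZ ≈ 22.8.
Area = ½·ZY·YX·sin Y ≈ 84.335.
Semiperimeter s = (22.8+19+9.1)/2 = 25.45.
Inradius = area/s = 84.335/25.45 ≈ 3.3138.

r ≈ 3.31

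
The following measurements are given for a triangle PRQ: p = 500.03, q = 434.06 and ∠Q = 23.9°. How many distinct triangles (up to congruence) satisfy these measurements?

p·sin Q = 500.03·sin(23.9°) ≈ 202.6.
Since p sin Q < q < p (202.6 < 434.06 < 500.03), two triangles exist.

2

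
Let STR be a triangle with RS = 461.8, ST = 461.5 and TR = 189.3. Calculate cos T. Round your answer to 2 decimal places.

0.20

By the law of cosines, cos T = (ST² + TR² − RS²) / (2·ST·TR) ≈ 0.20351, so ∠T ≈ 78.26°.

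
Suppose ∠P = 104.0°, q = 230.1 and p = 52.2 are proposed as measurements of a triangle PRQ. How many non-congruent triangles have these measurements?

0

q·sin P = 230.1·sin(104.0°) ≈ 223.3.
Since ∠P is not acute, a triangle exists only if p > q; here p ≤ q, so there is no triangle.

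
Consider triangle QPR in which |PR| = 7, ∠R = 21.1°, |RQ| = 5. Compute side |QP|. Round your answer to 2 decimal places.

2.95

By the law of cosines, |QP|² = |PR|² + |RQ|² − 2·|PR|·|RQ|·cos R = 8.6933, so |QP| ≈ 2.9484.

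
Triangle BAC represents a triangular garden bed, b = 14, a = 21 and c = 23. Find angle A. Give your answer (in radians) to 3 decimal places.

By the law of cosines, cos A = (c² + b² − a²) / (2·c·b) ≈ 0.44099, so ∠A ≈ 1.114 rad.

∠A ≈ 1.114 rad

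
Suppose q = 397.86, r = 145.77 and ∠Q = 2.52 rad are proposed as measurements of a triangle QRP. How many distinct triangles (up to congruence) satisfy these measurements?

r·sin Q = 145.77·sin(2.52 rad) ≈ 84.89.
Since ∠Q is not acute, a triangle exists only if q > r; here q > r, so there is exactly one triangle.

1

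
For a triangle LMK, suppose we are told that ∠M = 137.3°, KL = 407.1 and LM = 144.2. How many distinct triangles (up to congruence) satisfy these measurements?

1

LM·sin M = 144.2·sin(137.3°) ≈ 97.79.
Since ∠M is not acute, a triangle exists only if KL > LM; here KL > LM, so there is exactly one triangle.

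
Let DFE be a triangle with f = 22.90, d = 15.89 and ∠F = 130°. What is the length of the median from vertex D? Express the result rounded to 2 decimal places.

15.53

Law of sines: sin D = d·sin F/f ≈ 0.53155.
Since f ≥ d, only the acute value applies: ∠D ≈ 32.11°.
Then ∠E = 180° − ∠F − ∠D ≈ 17.89°.
Law of sines gives e = f·sin E/sin F ≈ 9.1831.
Median from D: ½√(2·f² + 2·e² − d²) ≈ 15.532.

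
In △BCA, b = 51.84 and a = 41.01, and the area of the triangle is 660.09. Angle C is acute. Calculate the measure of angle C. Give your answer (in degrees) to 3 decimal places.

38.388

From area = ½·a·b·sin C, we get sin C = 2·area/(a·b) ≈ 0.62098.
Taking the acute solution, ∠C ≈ 38.39°.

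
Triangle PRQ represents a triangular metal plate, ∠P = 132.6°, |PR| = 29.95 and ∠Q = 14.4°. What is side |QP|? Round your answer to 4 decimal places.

65.5915

The third angle is ∠R = 180° − ∠Q − ∠P = 33.00°.
Law of sines: |QP| = |PR|·sin R/sin Q ≈ 65.591.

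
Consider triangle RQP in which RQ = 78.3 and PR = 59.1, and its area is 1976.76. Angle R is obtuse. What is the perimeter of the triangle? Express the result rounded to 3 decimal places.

257.540

From area = ½·PR·RQ·sin R, we get sin R = 2·area/(PR·RQ) ≈ 0.85435.
Taking the obtuse solution, ∠R ≈ 121.31°.
Law of cosines then gives QP ≈ 120.14.
Perimeter = 120.14 + 59.1 + 78.3 = 257.54.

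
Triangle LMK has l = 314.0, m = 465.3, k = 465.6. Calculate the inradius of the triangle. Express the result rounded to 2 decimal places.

Semiperimeter s = (314 + 465.3 + 465.6)/2 = 622.45.
Heron's formula: area = √(622.45·308.45·157.15·156.85) ≈ 68793.
Inradius = area/s = 68793/622.45 ≈ 110.52.

r ≈ 110.52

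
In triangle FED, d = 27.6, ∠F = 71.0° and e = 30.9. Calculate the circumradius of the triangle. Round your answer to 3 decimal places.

By the law of cosines, f² = e² + d² − 2·e·d·cos F = 1161.3, so f ≈ 34.077.
Area = ½·e·d·sin F ≈ 403.19.
Circumradius = f/(2 sin F) ≈ 18.02.

18.020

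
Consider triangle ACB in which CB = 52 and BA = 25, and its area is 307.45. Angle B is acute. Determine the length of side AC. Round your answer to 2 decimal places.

32.22

From area = ½·CB·BA·sin B, we get sin B = 2·area/(CB·BA) ≈ 0.47300.
Taking the acute solution, ∠B ≈ 28.23°.
Law of cosines then gives AC ≈ 32.222.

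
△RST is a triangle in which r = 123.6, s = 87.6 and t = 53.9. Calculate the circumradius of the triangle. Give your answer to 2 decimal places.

By the law of cosines, cos R = (s² + t² − r²) / (2·s·t) ≈ -0.49750, so ∠R ≈ 2.092 rad.
Circumradius = r/(2 sin R) ≈ 71.242.

71.24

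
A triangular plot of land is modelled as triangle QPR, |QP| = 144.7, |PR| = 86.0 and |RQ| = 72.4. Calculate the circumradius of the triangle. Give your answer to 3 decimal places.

By the law of cosines, cos Q = (|RQ|² + |QP|² − |PR|²) / (2·|RQ|·|QP|) ≈ 0.89649, so ∠Q ≈ 0.459 rad.
Circumradius = |PR|/(2 sin Q) ≈ 97.053.

97.053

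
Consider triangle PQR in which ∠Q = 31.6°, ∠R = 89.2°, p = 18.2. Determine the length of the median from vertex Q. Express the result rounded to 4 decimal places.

The third angle is ∠P = 180° − ∠Q − ∠R = 59.20°.
Law of sines: q = p·sin Q/sin P ≈ 11.102.
Law of sines: r = p·sin R/sin P ≈ 21.186.
Median from Q: ½√(2·r² + 2·p² − q²) ≈ 18.953.

m_Q ≈ 18.9535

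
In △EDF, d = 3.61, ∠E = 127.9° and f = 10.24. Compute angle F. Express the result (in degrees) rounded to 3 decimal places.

By the law of cosines, e² = d² + f² − 2·d·f·cos E = 163.31, so e ≈ 12.779.
Law of cosines again: cos F = (e² + d² − f²)/(2·e·d) ≈ 0.77472, so ∠F ≈ 39.22°.

39.220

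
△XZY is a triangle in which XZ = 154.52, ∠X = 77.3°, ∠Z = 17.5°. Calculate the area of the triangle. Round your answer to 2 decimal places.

The third angle is ∠Y = 180° − ∠X − ∠Z = 85.20°.
Law of sines: ZY = XZ·sin X/sin Y ≈ 151.27.
Law of sines: YX = XZ·sin Z/sin Y ≈ 46.629.
Area = ½·XZ·ZY·sin Z ≈ 3514.4.

3514.39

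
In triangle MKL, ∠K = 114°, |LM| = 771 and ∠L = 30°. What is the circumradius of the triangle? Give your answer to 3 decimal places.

421.982

The third angle is ∠M = 180° − ∠K − ∠L = 36.00°.
Law of sines: |KL| = |LM|·sin M/sin K ≈ 496.07.
Law of sines: |MK| = |LM|·sin L/sin K ≈ 421.98.
Circumradius = |LM|/(2 sin K) ≈ 421.98.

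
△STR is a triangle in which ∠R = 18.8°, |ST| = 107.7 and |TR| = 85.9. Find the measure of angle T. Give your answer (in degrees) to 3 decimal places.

Law of sines: sin S = |TR|·sin R/|ST| ≈ 0.25703.
Since |ST| ≥ |TR|, only the acute value applies: ∠S ≈ 14.89°.
Then ∠T = 180° − ∠R − ∠S ≈ 146.31°.

146.306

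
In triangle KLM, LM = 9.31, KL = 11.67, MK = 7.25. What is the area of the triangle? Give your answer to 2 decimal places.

area ≈ 33.74

Semiperimeter s = (9.31 + 7.25 + 11.67)/2 = 14.115.
Heron's formula: area = √(14.115·4.805·6.865·2.445) ≈ 33.74.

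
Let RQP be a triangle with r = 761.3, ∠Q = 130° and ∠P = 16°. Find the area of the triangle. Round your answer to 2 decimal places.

109423.87

The third angle is ∠R = 180° − ∠Q − ∠P = 34.00°.
Law of sines: q = r·sin Q/sin R ≈ 1042.9.
Law of sines: p = r·sin P/sin R ≈ 375.26.
Area = ½·r·q·sin P ≈ 1.0942e+05.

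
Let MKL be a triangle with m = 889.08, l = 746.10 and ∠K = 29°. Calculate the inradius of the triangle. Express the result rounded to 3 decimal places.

155.558

By the law of cosines, k² = l² + m² − 2·l·m·cos K = 1.8678e+05, so k ≈ 432.18.
Area = ½·l·m·sin K ≈ 1.608e+05.
Semiperimeter s = (889.08+432.18+746.1)/2 = 1033.7.
Inradius = area/s = 1.608e+05/1033.7 ≈ 155.56.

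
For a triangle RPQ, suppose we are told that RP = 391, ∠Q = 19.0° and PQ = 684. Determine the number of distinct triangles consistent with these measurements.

2

PQ·sin Q = 684·sin(19.0°) ≈ 222.7.
Since PQ sin Q < RP < PQ (222.7 < 391 < 684), two triangles exist.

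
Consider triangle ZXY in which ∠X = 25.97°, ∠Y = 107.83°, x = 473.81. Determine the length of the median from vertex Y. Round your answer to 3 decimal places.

The third angle is ∠Z = 180° − ∠X − ∠Y = 46.20°.
Law of sines: z = x·sin Z/sin X ≈ 780.95.
Law of sines: y = x·sin Y/sin X ≈ 1030.
Median from Y: ½√(2·z² + 2·x² − y²) ≈ 389.8.

389.801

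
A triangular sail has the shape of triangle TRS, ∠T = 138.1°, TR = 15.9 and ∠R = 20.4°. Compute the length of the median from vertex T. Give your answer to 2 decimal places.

m_T ≈ 5.56

The third angle is ∠S = 180° − ∠T − ∠R = 21.50°.
Law of sines: RS = TR·sin T/sin S ≈ 28.973.
Law of sines: ST = TR·sin R/sin S ≈ 15.122.
Median from T: ½√(2·ST² + 2·TR² − RS²) ≈ 5.5579.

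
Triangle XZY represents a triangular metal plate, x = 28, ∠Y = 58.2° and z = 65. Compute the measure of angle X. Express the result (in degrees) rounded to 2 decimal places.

By the law of cosines, y² = x² + z² − 2·x·z·cos Y = 3090.9, so y ≈ 55.596.
Law of cosines again: cos X = (z² + y² − x²)/(2·z·y) ≈ 0.90376, so ∠X ≈ 25.34°.

25.34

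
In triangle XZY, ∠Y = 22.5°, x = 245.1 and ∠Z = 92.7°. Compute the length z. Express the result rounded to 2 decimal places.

270.58

The third angle is ∠X = 180° − ∠Z − ∠Y = 64.80°.
Law of sines: z = x·sin Z/sin X ≈ 270.58.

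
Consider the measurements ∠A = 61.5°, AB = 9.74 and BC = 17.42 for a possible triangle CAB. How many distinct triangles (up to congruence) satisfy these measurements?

1

AB·sin A = 9.74·sin(61.5°) ≈ 8.56.
Since BC ≥ AB, exactly one triangle exists.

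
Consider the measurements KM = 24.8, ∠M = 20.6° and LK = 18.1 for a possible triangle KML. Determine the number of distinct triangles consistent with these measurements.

KM·sin M = 24.8·sin(20.6°) ≈ 8.726.
Since KM sin M < LK < KM (8.726 < 18.1 < 24.8), two triangles exist.

2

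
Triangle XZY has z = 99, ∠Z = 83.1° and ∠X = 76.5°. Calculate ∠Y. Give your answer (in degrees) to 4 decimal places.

The third angle is ∠Y = 180° − ∠X − ∠Z = 20.40°.

∠Y ≈ 20.4000°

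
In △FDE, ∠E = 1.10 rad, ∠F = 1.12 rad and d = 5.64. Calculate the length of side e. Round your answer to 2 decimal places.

The third angle is ∠D = π − ∠E − ∠F = 0.922 rad.
Law of sines: e = d·sin E/sin D ≈ 6.3101.

6.31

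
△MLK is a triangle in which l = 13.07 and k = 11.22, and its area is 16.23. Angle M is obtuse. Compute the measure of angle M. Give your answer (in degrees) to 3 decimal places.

From area = ½·l·k·sin M, we get sin M = 2·area/(l·k) ≈ 0.22135.
Taking the obtuse solution, ∠M ≈ 167.21°.

167.212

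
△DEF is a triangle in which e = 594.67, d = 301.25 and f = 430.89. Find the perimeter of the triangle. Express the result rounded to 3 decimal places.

perimeter ≈ 1326.810

Perimeter = 301.25 + 594.67 + 430.89 = 1326.8.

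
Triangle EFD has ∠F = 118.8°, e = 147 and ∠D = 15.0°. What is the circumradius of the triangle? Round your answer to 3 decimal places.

101.834

The third angle is ∠E = 180° − ∠F − ∠D = 46.20°.
Law of sines: f = e·sin F/sin E ≈ 178.48.
Law of sines: d = e·sin D/sin E ≈ 52.713.
Circumradius = e/(2 sin E) ≈ 101.83.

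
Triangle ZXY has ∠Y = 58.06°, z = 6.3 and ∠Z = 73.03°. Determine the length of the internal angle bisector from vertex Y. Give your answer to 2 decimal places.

The third angle is ∠X = 180° − ∠Y − ∠Z = 48.91°.
Law of sines: x = z·sin X/sin Z ≈ 4.9643.
Law of sines: y = z·sin Y/sin Z ≈ 5.5896.
The bisector from Y has length 2·z·x·cos(∠Y/2)/(z+x) ≈ 4.8553.

t_Y ≈ 4.86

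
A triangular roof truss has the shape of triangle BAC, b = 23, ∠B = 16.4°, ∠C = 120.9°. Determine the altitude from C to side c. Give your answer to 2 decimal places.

The third angle is ∠A = 180° − ∠C − ∠B = 42.70°.
Law of sines: a = b·sin A/sin B ≈ 55.244.
Law of sines: c = b·sin C/sin B ≈ 69.899.
Area = ½·b·a·sin C ≈ 545.13.
The altitude from C has length 2·area/c ≈ 15.598.

h_C ≈ 15.60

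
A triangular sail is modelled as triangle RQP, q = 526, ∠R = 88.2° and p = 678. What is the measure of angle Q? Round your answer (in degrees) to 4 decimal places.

38.4776

By the law of cosines, r² = q² + p² − 2·q·p·cos R = 7.1396e+05, so r ≈ 844.96.
Law of cosines again: cos Q = (p² + r² − q²)/(2·p·r) ≈ 0.78285, so ∠Q ≈ 38.48°.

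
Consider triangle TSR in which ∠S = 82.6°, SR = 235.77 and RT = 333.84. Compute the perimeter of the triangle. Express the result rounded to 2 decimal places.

perimeter ≈ 838.27

Law of sines: sin T = SR·sin S/RT ≈ 0.70035.
Since RT ≥ SR, only the acute value applies: ∠T ≈ 44.46°.
Then ∠R = 180° − ∠S − ∠T ≈ 52.94°.
Law of sines gives TS = RT·sin R/sin S ≈ 268.66.
Semiperimeter s = (235.77+333.84+268.66)/2 = 419.13.
Perimeter = 235.77 + 333.84 + 268.66 = 838.27.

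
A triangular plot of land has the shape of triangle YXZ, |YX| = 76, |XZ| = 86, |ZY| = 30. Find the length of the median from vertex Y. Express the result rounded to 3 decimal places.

m_Y ≈ 38.588

Median from Y: ½√(2·|ZY|² + 2·|YX|² − |XZ|²) ≈ 38.588.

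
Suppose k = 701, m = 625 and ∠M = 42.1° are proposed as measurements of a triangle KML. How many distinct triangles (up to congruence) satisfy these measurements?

2

k·sin M = 701·sin(42.1°) ≈ 470.
Since k sin M < m < k (470 < 625 < 701), two triangles exist.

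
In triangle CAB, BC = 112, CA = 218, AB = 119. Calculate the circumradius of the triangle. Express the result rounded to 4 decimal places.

By the law of cosines, cos C = (BC² + CA² − AB²) / (2·BC·CA) ≈ 0.94010, so ∠C ≈ 19.93°.
Circumradius = AB/(2 sin C) ≈ 174.54.

174.5397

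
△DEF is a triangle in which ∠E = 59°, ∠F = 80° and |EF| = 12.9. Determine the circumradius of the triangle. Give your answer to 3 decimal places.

The third angle is ∠D = 180° − ∠E − ∠F = 41.00°.
Law of sines: |FD| = |EF|·sin E/sin D ≈ 16.854.
Law of sines: |DE| = |EF|·sin F/sin D ≈ 19.364.
Circumradius = |EF|/(2 sin D) ≈ 9.8314.

9.831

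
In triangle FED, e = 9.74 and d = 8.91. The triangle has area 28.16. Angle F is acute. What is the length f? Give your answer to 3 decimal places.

6.496

From area = ½·e·d·sin F, we get sin F = 2·area/(e·d) ≈ 0.64897.
Taking the acute solution, ∠F ≈ 40.46°.
Law of cosines then gives f ≈ 6.4965.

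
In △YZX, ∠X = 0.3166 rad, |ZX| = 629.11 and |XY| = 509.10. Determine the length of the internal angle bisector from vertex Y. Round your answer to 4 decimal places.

t_Y ≈ 163.8453

By the law of cosines, |YZ|² = |ZX|² + |XY|² − 2·|ZX|·|XY|·cos X = 46239, so |YZ| ≈ 215.03.
Law of cosines again: cos Y = (|XY|² + |YZ|² − |ZX|²)/(2·|XY|·|YZ|) ≈ -0.41270, so ∠Y ≈ 1.9962 rad.
The bisector from Y has length 2·|XY|·|YZ|·cos(∠Y/2)/(|XY|+|YZ|) ≈ 163.85.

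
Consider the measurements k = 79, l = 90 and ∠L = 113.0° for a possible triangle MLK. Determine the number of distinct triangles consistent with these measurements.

1

k·sin L = 79·sin(113.0°) ≈ 72.72.
Since ∠L is not acute, a triangle exists only if l > k; here l > k, so there is exactly one triangle.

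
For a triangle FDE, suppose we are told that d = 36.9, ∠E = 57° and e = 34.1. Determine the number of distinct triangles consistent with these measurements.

2

d·sin E = 36.9·sin(57°) ≈ 30.95.
Since d sin E < e < d (30.95 < 34.1 < 36.9), two triangles exist.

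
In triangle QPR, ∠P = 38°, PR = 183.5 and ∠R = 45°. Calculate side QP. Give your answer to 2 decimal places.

130.73

The third angle is ∠Q = 180° − ∠P − ∠R = 97.00°.
Law of sines: QP = PR·sin R/sin Q ≈ 130.73.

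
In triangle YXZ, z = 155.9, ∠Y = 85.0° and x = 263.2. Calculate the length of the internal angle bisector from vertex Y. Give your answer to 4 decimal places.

144.3694

By the law of cosines, y² = x² + z² − 2·x·z·cos Y = 86427, so y ≈ 293.98.
The bisector from Y has length 2·x·z·cos(∠Y/2)/(x+z) ≈ 144.37.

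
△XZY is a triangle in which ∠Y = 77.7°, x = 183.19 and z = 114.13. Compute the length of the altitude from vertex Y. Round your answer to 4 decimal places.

By the law of cosines, y² = x² + z² − 2·x·z·cos Y = 37676, so y ≈ 194.1.
Area = ½·x·z·sin Y ≈ 10214.
The altitude from Y has length 2·area/y ≈ 105.24.

105.2402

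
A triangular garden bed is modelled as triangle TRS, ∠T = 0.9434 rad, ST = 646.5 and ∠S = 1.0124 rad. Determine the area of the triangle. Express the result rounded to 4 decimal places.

154817.7803

The third angle is ∠R = π − ∠S − ∠T = 1.1858 rad.
Law of sines: RS = ST·sin T/sin R ≈ 564.72.
Law of sines: TR = ST·sin S/sin R ≈ 591.61.
Area = ½·ST·RS·sin S ≈ 1.5482e+05.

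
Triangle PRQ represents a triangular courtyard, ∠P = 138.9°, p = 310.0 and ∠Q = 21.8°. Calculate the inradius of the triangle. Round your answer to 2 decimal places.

27.99

The third angle is ∠R = 180° − ∠Q − ∠P = 19.30°.
Law of sines: r = p·sin R/sin P ≈ 155.86.
Law of sines: q = p·sin Q/sin P ≈ 175.13.
Area = ½·p·r·sin Q ≈ 8971.7.
Semiperimeter s = (310+155.86+175.13)/2 = 320.49.
Inradius = area/s = 8971.7/320.49 ≈ 27.993.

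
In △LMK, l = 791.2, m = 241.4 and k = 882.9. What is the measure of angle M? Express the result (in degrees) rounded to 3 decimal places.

15.354

By the law of cosines, cos M = (k² + l² − m²) / (2·k·l) ≈ 0.96431, so ∠M ≈ 15.35°.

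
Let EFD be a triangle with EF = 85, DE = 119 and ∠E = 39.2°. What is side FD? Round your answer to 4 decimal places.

75.5571

By the law of cosines, FD² = DE² + EF² − 2·DE·EF·cos E = 5708.9, so FD ≈ 75.557.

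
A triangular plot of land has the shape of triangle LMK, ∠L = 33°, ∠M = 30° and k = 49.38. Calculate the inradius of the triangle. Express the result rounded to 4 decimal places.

The third angle is ∠K = 180° − ∠L − ∠M = 117.00°.
Law of sines: l = k·sin L/sin K ≈ 30.184.
Law of sines: m = k·sin M/sin K ≈ 27.71.
Area = ½·k·l·sin M ≈ 372.62.
Semiperimeter s = (30.184+27.71+49.38)/2 = 53.637.
Inradius = area/s = 372.62/53.637 ≈ 6.9471.

r ≈ 6.9471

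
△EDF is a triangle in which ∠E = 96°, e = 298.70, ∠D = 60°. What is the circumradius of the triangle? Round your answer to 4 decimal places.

R ≈ 150.1727

The third angle is ∠F = 180° − ∠E − ∠D = 24.00°.
Law of sines: d = e·sin D/sin E ≈ 260.11.
Law of sines: f = e·sin F/sin E ≈ 122.16.
Circumradius = e/(2 sin E) ≈ 150.17.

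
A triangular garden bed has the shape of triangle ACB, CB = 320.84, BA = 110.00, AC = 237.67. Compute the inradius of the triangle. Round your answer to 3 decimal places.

29.484

Semiperimeter s = (320.84 + 110 + 237.67)/2 = 334.25.
Heron's formula: area = √(334.25·13.415·224.25·96.585) ≈ 9855.1.
Inradius = area/s = 9855.1/334.25 ≈ 29.484.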